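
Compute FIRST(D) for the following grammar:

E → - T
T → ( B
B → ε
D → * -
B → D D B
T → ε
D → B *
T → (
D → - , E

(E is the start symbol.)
To compute FIRST(D), examine every production with D on the left-hand side, reading each right-hand side left to right until a non-nullable symbol is reached.

FIRST sets of the other non-terminals involved (by the same procedure, iterated to a fixed point):
  FIRST(B) = { '*', '-', ε }

From D → * -:
  - '*' is a terminal: add '*' and stop
From D → B *:
  - B is a non-terminal: add FIRST(B) \ {ε} = { '*', '-' }
    B is nullable, so continue to the next symbol
  - '*' is a terminal: add '*' and stop
From D → - , E:
  - '-' is a terminal: add '-' and stop

Collecting: FIRST(D) = { '*', '-' }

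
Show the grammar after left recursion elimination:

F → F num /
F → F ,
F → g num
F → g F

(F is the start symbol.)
F is directly left-recursive. The standard transformation for
  A → A α₁ | ... | A α_m | β₁ | ... | β_n
is
  A  → β₁ A' | ... | β_n A'
  A' → α₁ A' | ... | α_m A' | ε

F → g num becomes F → g num F'
F → g F becomes F → g F F'
F → F num / becomes F' → num / F'
F → F , becomes F' → , F'
Add F' → ε

Resulting grammar:
F → g num F'
F → g F F'
F' → num / F'
F' → , F'
F' → ε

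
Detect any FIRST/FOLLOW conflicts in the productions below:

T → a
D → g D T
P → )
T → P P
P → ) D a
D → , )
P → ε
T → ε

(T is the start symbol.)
Yes. T → a with FOLLOW(T) on { 'a' }; T → P P with FOLLOW(T) on { ')' }; P → ')' with FOLLOW(P) on { ')' }; P → ')' D a with FOLLOW(P) on { ')' }

A FIRST/FOLLOW conflict occurs when a non-terminal N has a nullable alternative N → β (β ⇒* ε) and another alternative N → α with FIRST(α) ∩ FOLLOW(N) ≠ ∅: on such a lookahead the parser cannot decide between expanding α and letting N vanish via β.

Nullable non-terminals: P, T.
FIRST sets used below: FIRST(P) = { ')', ε }

P: nullable alternative(s) P → ε; FOLLOW(P) = { $, ')', 'a' }
  P → ): FIRST \ {ε} = { ')' } — overlaps FOLLOW(P) on { ')' }: CONFLICT
  P → ) D a: FIRST \ {ε} = { ')' } — overlaps FOLLOW(P) on { ')' }: CONFLICT
  P → ε: FIRST \ {ε} = { } — this is the only nullable alternative, skip

T: nullable alternative(s) T → P P, T → ε; FOLLOW(T) = { $, ')', 'a' }
  T → a: FIRST \ {ε} = { 'a' } — overlaps FOLLOW(T) on { 'a' }: CONFLICT
  T → P P: FIRST \ {ε} = { ')' } — overlaps FOLLOW(T) on { ')' }: CONFLICT
  T → ε: FIRST \ {ε} = { } — disjoint from FOLLOW(T)

D has no nullable alternative, so no FIRST/FOLLOW check is needed there.

So the grammar has 4 FIRST/FOLLOW conflicts (marked CONFLICT above).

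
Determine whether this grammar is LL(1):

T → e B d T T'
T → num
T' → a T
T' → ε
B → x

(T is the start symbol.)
No. Predict set conflict for T': { 'a' }

A grammar is LL(1) if for each non-terminal N with multiple productions, the predict sets of those productions are pairwise disjoint, where PREDICT(N → α) = (FIRST(α) \ {ε}) ∪ (FOLLOW(N) if α ⇒* ε).

Relevant sets:
  FOLLOW(T') = { $, 'a' }

For T:
  PREDICT(T → e B d T T') = { 'e' }
  PREDICT(T → num) = { 'num' }
For T':
  PREDICT(T' → a T) = { 'a' }
  PREDICT(T' → ε) = { $, 'a' }
B has a single production, so nothing to check there.

Conflict found: Predict set conflict for T': { 'a' }
The grammar is NOT LL(1).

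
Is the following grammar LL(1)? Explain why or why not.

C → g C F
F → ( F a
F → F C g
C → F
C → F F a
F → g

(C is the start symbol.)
A grammar is LL(1) if for each non-terminal N with multiple productions, the predict sets of those productions are pairwise disjoint, where PREDICT(N → α) = (FIRST(α) \ {ε}) ∪ (FOLLOW(N) if α ⇒* ε).

Relevant sets:
  FIRST(F) = { '(', 'g' }

For C:
  PREDICT(C → g C F) = { 'g' }
  PREDICT(C → F) = { '(', 'g' }
  PREDICT(C → F F a) = { '(', 'g' }
For F:
  PREDICT(F → '(' F a) = { '(' }
  PREDICT(F → F C g) = { '(', 'g' }
  PREDICT(F → g) = { 'g' }

Conflict found: Predict set conflict for C: { 'g' }
The grammar is NOT LL(1).

Answer: No. Predict set conflict for C: { 'g' }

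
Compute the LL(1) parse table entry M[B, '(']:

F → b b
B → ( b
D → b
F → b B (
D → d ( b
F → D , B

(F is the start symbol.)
To find M[B, '('], we find productions for B where '(' is in the predict set (PREDICT(N → α) = (FIRST(α) \ {ε}) ∪ (FOLLOW(N) if α ⇒* ε)).

B → ( b: PREDICT = { '(' }
  '(' is in predict set, so this production goes in M[B, '(']

M[B, '('] = B → ( b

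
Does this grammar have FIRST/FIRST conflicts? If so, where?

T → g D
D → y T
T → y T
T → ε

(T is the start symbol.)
Productions for T:
  T → g D: FIRST = { 'g' }
  T → y T: FIRST = { 'y' }
  T → ε: FIRST = { ε }
D has only one production, so no FIRST/FIRST conflict is possible there.

All alternatives of each non-terminal have pairwise disjoint FIRST sets.

Answer: No FIRST/FIRST conflicts.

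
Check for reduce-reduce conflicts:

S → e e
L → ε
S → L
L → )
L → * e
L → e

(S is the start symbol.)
A reduce-reduce conflict occurs when an LR(0) state has two complete items [A → α .] and [B → β .] — both call for a reduction, and with no lookahead the parser cannot choose between them.

Augment with S' → S and build the canonical LR(0) collection (I0 = CLOSURE({[S' → . S]}), then GOTO on every symbol after a dot until no new states appear). It has 8 states:
  I0: { [L → . )], [L → . * e], [L → . e], [L → .], [S → . L], [S → . e e], [S' → . S] }  — shift, reduce
  I1: { [L → ) .] }  — reduce
  I2: { [L → * . e] }  — shift
  I3: { [S → L .] }  — reduce
  I4: { [S' → S .] }  — accept
  I5: { [L → e .], [S → e . e] }  — shift, reduce
  I6: { [S → e e .] }  — reduce
  I7: { [L → * e .] }  — reduce

No state contains more than one complete item.

Answer: No reduce-reduce conflicts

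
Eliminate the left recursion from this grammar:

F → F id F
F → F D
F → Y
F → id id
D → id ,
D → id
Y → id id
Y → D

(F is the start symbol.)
F is directly left-recursive. The standard transformation for
  A → A α₁ | ... | A α_m | β₁ | ... | β_n
is
  A  → β₁ A' | ... | β_n A'
  A' → α₁ A' | ... | α_m A' | ε

F → Y becomes F → Y F'
F → id id becomes F → id id F'
F → F id F becomes F' → id F F'
F → F D becomes F' → D F'
Add F' → ε

Productions for other non-terminals are unchanged:
  D → id ,
  D → id
  Y → id id
  Y → D

Resulting grammar:
F → Y F'
F → id id F'
F' → id F F'
F' → D F'
F' → ε
D → id ,
D → id
Y → id id
Y → D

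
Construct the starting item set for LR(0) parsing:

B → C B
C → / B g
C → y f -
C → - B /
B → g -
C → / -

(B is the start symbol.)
{ [B → . C B], [B → . g -], [B' → . B], [C → . - B /], [C → . / -], [C → . / B g], [C → . y f -] }

First, augment the grammar with B' → B
I₀ = CLOSURE({ [B' → . B] }):
  [B' → . B] has the dot before B: add [B → . C B], [B → . g -]
  [B → . C B] has the dot before C: add [C → . / B g], [C → . y f -], [C → . - B /], [C → . / -]
No further items can be added.

I₀ = { [B → . C B], [B → . g -], [B' → . B], [C → . - B /], [C → . / -], [C → . / B g], [C → . y f -] }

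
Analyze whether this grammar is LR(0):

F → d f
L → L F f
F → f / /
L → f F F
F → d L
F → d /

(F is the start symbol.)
No. Shift-reduce conflict between [F → d L .] and [F → . d /]

A grammar is LR(0) if no state in the canonical LR(0) collection has:
  - both a shift item (dot before a terminal) and a complete item (shift-reduce conflict), or
  - two or more complete items (reduce-reduce conflict; the accept item [F' → F .] counts as a complete item here).

Augment with F' → F and build the canonical LR(0) collection (I0 = CLOSURE({[F' → . F]}), then GOTO on every symbol after a dot until no new states appear). It has 13 states:
  I0: { [F → . d /], [F → . d L], [F → . d f], [F → . f / /], [F' → . F] }  — shift
  I1: { [F' → F .] }  — accept
  I2: { [F → d . /], [F → d . L], [F → d . f], [L → . L F f], [L → . f F F] }  — shift
  I3: { [F → f . / /] }  — shift
  I4: { [F → f / . /] }  — shift
  I5: { [F → f / / .] }  — reduce
  I6: { [F → d / .] }  — reduce
  I7: { [F → . d /], [F → . d L], [F → . d f], [F → . f / /], [F → d L .], [L → L . F f] }  — shift, reduce
  I8: { [F → . d /], [F → . d L], [F → . d f], [F → . f / /], [F → d f .], [L → f . F F] }  — shift, reduce
  I9: { [F → . d /], [F → . d L], [F → . d f], [F → . f / /], [L → f F . F] }  — shift
  I10: { [L → f F F .] }  — reduce
  I11: { [L → L F . f] }  — shift
  I12: { [L → L F f .] }  — reduce

Conflict in state I7:
  Shift-reduce conflict between [F → d L .] and [F → . d /]
So the grammar is NOT LR(0).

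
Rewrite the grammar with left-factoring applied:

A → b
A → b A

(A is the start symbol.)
A → b A'
A' → ε
A' → A

Left-factoring transforms A → αβ₁ | αβ₂ into A → αA' and A' → β₁ | β₂
(α is the longest common prefix among the alternatives). Repeat until
no nonterminal has two alternatives with a common prefix.

Round 1: A has alternatives sharing prefix 'b'. Introduce A': A → b A'
  Add: A' → ε
  Add: A' → A

No remaining common prefixes — done.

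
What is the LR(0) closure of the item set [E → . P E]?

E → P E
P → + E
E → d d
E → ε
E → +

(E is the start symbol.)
Start with: [E → . P E]
  [E → . P E] has the dot before P: add [P → . + E]
No further items can be added.

CLOSURE = { [E → . P E], [P → . + E] }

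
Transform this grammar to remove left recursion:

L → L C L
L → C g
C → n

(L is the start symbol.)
L → C g L'
L' → C L L'
L' → ε
C → n

L is directly left-recursive. The standard transformation for
  A → A α₁ | ... | A α_m | β₁ | ... | β_n
is
  A  → β₁ A' | ... | β_n A'
  A' → α₁ A' | ... | α_m A' | ε

L → C g becomes L → C g L'
L → L C L becomes L' → C L L'
Add L' → ε

Productions for other non-terminals are unchanged:
  C → n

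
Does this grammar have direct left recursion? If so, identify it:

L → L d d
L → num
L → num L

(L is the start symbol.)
Yes, L is left-recursive

Direct left recursion occurs when N → N α for some non-terminal N (the right-hand side begins with the left-hand side itself).

L → L d d: LEFT RECURSIVE (starts with L)
L → num: starts with num
L → num L: starts with num

The grammar has direct left recursion on: L.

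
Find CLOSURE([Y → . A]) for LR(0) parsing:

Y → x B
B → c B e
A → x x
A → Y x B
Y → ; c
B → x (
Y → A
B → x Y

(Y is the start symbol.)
{ [A → . Y x B], [A → . x x], [Y → . ; c], [Y → . A], [Y → . x B] }

To compute CLOSURE, for each item [A → α.Bβ] where B is a non-terminal, add [B → .γ] for all productions B → γ; repeat for the newly added items until nothing changes.

Start with: [Y → . A]
  [Y → . A] has the dot before A: add [A → . x x], [A → . Y x B]
  [A → . Y x B] has the dot before Y: add [Y → . x B], [Y → . ; c]
No further items can be added.

CLOSURE = { [A → . Y x B], [A → . x x], [Y → . ; c], [Y → . A], [Y → . x B] }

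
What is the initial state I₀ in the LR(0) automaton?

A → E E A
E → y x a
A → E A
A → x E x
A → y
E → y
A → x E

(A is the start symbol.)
First, augment the grammar with A' → A
I₀ = CLOSURE({ [A' → . A] }):
  [A' → . A] has the dot before A: add [A → . E E A], [A → . E A], [A → . x E x], [A → . y], [A → . x E]
  [A → . E E A] has the dot before E: add [E → . y x a], [E → . y]
No further items can be added.

I₀ = { [A → . E A], [A → . E E A], [A → . x E x], [A → . x E], [A → . y], [A' → . A], [E → . y x a], [E → . y] }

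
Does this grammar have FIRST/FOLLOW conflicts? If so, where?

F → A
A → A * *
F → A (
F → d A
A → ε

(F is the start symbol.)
Yes. A → A '*' '*' with FOLLOW(A) on { '*' }

A FIRST/FOLLOW conflict occurs when a non-terminal N has a nullable alternative N → β (β ⇒* ε) and another alternative N → α with FIRST(α) ∩ FOLLOW(N) ≠ ∅: on such a lookahead the parser cannot decide between expanding α and letting N vanish via β.

Nullable non-terminals: A, F.
FIRST sets used below: FIRST(A) = { '*', ε }

A: nullable alternative(s) A → ε; FOLLOW(A) = { $, '(', '*' }
  A → A * *: FIRST \ {ε} = { '*' } — overlaps FOLLOW(A) on { '*' }: CONFLICT
  A → ε: FIRST \ {ε} = { } — this is the only nullable alternative, skip

F: nullable alternative(s) F → A; FOLLOW(F) = { $ }
  F → A: FIRST \ {ε} = { '*' } — this is the only nullable alternative, skip
  F → A (: FIRST \ {ε} = { '(', '*' } — disjoint from FOLLOW(F)
  F → d A: FIRST \ {ε} = { 'd' } — disjoint from FOLLOW(F)

So the grammar has 1 FIRST/FOLLOW conflict (marked CONFLICT above).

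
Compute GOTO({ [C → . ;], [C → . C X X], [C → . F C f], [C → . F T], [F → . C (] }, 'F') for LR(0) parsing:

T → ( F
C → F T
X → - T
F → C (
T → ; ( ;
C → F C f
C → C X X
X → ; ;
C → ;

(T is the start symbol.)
GOTO(I, 'F') = CLOSURE({ [A → αX.β] : [A → α.Xβ] ∈ I, X = 'F' })

Items with dot before 'F', with the dot advanced:
  [C → . F C f] → [C → F . C f]
  [C → . F T] → [C → F . T]
Closure of the advanced items:
  [C → F . C f] has the dot before C: add [C → . F T], [C → . F C f], [C → . C X X], [C → . ;]
  [C → F . T] has the dot before T: add [T → . ( F], [T → . ; ( ;]
  [C → . F T] has the dot before F: add [F → . C (]

GOTO = { [C → . ;], [C → . C X X], [C → . F C f], [C → . F T], [C → F . C f], [C → F . T], [F → . C (], [T → . ( F], [T → . ; ( ;] }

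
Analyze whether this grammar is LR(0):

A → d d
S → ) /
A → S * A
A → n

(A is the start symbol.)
Yes, the grammar is LR(0)

A grammar is LR(0) if no state in the canonical LR(0) collection has:
  - both a shift item (dot before a terminal) and a complete item (shift-reduce conflict), or
  - two or more complete items (reduce-reduce conflict; the accept item [A' → A .] counts as a complete item here).

Augment with A' → A and build the canonical LR(0) collection (I0 = CLOSURE({[A' → . A]}), then GOTO on every symbol after a dot until no new states appear). It has 10 states:
  I0: { [A → . S * A], [A → . d d], [A → . n], [A' → . A], [S → . ) /] }  — shift
  I1: { [S → ) . /] }  — shift
  I2: { [A' → A .] }  — accept
  I3: { [A → S . * A] }  — shift
  I4: { [A → d . d] }  — shift
  I5: { [A → n .] }  — reduce
  I6: { [A → d d .] }  — reduce
  I7: { [A → . S * A], [A → . d d], [A → . n], [A → S * . A], [S → . ) /] }  — shift
  I8: { [A → S * A .] }  — reduce
  I9: { [S → ) / .] }  — reduce

Every state is either a pure shift/goto state or contains exactly one complete item and nothing to shift — no conflicts. The grammar is LR(0).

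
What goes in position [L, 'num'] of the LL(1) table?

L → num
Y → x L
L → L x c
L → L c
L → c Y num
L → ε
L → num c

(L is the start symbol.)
To find M[L, 'num'], we find productions for L where 'num' is in the predict set (PREDICT(N → α) = (FIRST(α) \ {ε}) ∪ (FOLLOW(N) if α ⇒* ε)).

Relevant sets:
  FIRST(L) = { 'c', 'num', 'x', ε }
  FOLLOW(L) = { $, 'c', 'num', 'x' }

L → num: PREDICT = { 'num' }
  'num' is in predict set, so this production goes in M[L, 'num']
L → L x c: PREDICT = { 'c', 'num', 'x' }
  'num' is in predict set, so this production goes in M[L, 'num']
L → L c: PREDICT = { 'c', 'num', 'x' }
  'num' is in predict set, so this production goes in M[L, 'num']
L → c Y num: PREDICT = { 'c' }
L → ε: PREDICT = { $, 'c', 'num', 'x' }
  'num' is in predict set, so this production goes in M[L, 'num']
L → num c: PREDICT = { 'num' }
  'num' is in predict set, so this production goes in M[L, 'num']

M[L, 'num'] = L → num, L → L x c, L → L c, L → ε, L → num c  (a multiply-defined cell — the grammar is not LL(1))

Answer: L → num, L → L x c, L → L c, L → ε, L → num c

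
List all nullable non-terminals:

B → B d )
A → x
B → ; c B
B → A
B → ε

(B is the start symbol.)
{ 'B' }

A non-terminal is nullable if it can derive ε (the empty string): either it has an ε-production, or it has a production whose right-hand side consists entirely of nullable non-terminals.

ε-productions: B → ε
So B is immediately nullable.
No further non-terminal can be added: every production for the remaining non-terminals contains a terminal or a non-nullable non-terminal.
Nullable = { 'B' }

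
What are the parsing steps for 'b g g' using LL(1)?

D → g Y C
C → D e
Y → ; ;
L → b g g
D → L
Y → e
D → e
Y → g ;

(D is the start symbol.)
LL(1) parsing maintains a stack (initially the start symbol over $) and the input. At each step: if the stack top is a terminal, match it against the current input token; if it is a non-terminal N, replace it with the RHS of M[N, lookahead] (the unique production whose predict set contains the lookahead).

Stack is shown with the top on the left.

Stack    Input    Action
------------------------
D $      b g g $  output D → L
L $      b g g $  output L → b g g
b g g $  b g g $  match 'b'
g g $    g g $    match 'g'
g $      g $      match 'g'
$        $        accept

The string is accepted.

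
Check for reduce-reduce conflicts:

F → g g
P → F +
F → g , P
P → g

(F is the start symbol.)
No reduce-reduce conflicts

A reduce-reduce conflict occurs when an LR(0) state has two complete items [A → α .] and [B → β .] — both call for a reduction, and with no lookahead the parser cannot choose between them.

Augment with F' → F and build the canonical LR(0) collection (I0 = CLOSURE({[F' → . F]}), then GOTO on every symbol after a dot until no new states appear). It has 9 states:
  I0: { [F → . g , P], [F → . g g], [F' → . F] }  — shift
  I1: { [F' → F .] }  — accept
  I2: { [F → g . , P], [F → g . g] }  — shift
  I3: { [F → . g , P], [F → . g g], [F → g , . P], [P → . F +], [P → . g] }  — shift
  I4: { [F → g g .] }  — reduce
  I5: { [P → F . +] }  — shift
  I6: { [F → g , P .] }  — reduce
  I7: { [F → g . , P], [F → g . g], [P → g .] }  — shift, reduce
  I8: { [P → F + .] }  — reduce

No state contains more than one complete item.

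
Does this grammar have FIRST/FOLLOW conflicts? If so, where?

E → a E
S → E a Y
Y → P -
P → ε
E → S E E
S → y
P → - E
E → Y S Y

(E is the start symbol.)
Nullable non-terminals: P.

P: nullable alternative(s) P → ε; FOLLOW(P) = { '-' }
  P → ε: FIRST \ {ε} = { } — this is the only nullable alternative, skip
  P → - E: FIRST \ {ε} = { '-' } — overlaps FOLLOW(P) on { '-' }: CONFLICT

E, S, Y have no nullable alternative, so no FIRST/FOLLOW check is needed there.

So the grammar has 1 FIRST/FOLLOW conflict (marked CONFLICT above).

Answer: Yes. P → '-' E with FOLLOW(P) on { '-' }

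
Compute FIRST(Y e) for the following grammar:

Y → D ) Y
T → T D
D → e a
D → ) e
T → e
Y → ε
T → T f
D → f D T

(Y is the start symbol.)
{ ')', 'e', 'f' }

FIRST sets of the non-terminals involved (from the grammar, by fixed-point iteration):
  FIRST(Y) = { ')', 'e', 'f', ε }

To compute FIRST(Y e), process the symbols left to right:
Symbol Y is a non-terminal. Add FIRST(Y) \ {ε} = { ')', 'e', 'f' }
Y is nullable (ε ∈ FIRST(Y)), continue to the next symbol.
Symbol e is a terminal. Add 'e' and stop.
FIRST(Y e) = { ')', 'e', 'f' }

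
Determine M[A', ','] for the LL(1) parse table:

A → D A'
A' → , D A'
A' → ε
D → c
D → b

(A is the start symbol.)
A' → , D A'

To find M[A', ','], we find productions for A' where ',' is in the predict set (PREDICT(N → α) = (FIRST(α) \ {ε}) ∪ (FOLLOW(N) if α ⇒* ε)).

Relevant sets:
  FOLLOW(A') = { $ }

A' → , D A': PREDICT = { ',' }
  ',' is in predict set, so this production goes in M[A', ',']
A' → ε: PREDICT = { $ }

M[A', ','] = A' → , D A'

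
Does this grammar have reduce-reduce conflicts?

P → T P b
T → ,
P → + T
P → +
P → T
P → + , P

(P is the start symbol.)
No reduce-reduce conflicts

Augment with P' → P and build the canonical LR(0) collection (I0 = CLOSURE({[P' → . P]}), then GOTO on every symbol after a dot until no new states appear). It has 10 states:
  I0: { [P → . + , P], [P → . + T], [P → . +], [P → . T P b], [P → . T], [P' → . P], [T → . ,] }  — shift
  I1: { [P → + . , P], [P → + . T], [P → + .], [T → . ,] }  — shift, reduce
  I2: { [T → , .] }  — reduce
  I3: { [P' → P .] }  — accept
  I4: { [P → . + , P], [P → . + T], [P → . +], [P → . T P b], [P → . T], [P → T . P b], [P → T .], [T → . ,] }  — shift, reduce
  I5: { [P → T P . b] }  — shift
  I6: { [P → T P b .] }  — reduce
  I7: { [P → + , . P], [P → . + , P], [P → . + T], [P → . +], [P → . T P b], [P → . T], [T → , .], [T → . ,] }  — shift, reduce
  I8: { [P → + T .] }  — reduce
  I9: { [P → + , P .] }  — reduce

No state contains more than one complete item.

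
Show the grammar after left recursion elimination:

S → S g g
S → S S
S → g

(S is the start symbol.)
S is directly left-recursive. The standard transformation for
  A → A α₁ | ... | A α_m | β₁ | ... | β_n
is
  A  → β₁ A' | ... | β_n A'
  A' → α₁ A' | ... | α_m A' | ε

S → g becomes S → g S'
S → S g g becomes S' → g g S'
S → S S becomes S' → S S'
Add S' → ε

Resulting grammar:
S → g S'
S' → g g S'
S' → S S'
S' → ε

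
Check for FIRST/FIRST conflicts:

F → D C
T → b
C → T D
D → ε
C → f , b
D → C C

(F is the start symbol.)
A FIRST/FIRST conflict occurs when two productions N → α and N → β for the same non-terminal have FIRST(α) ∩ FIRST(β) ≠ ∅ (with ε ∈ FIRST of a nullable right-hand side, so two nullable alternatives also conflict).

FIRST sets of the non-terminals at (or reachable through a nullable prefix from) the front of some alternative:
  FIRST(T) = { 'b' }
  FIRST(C) = { 'b', 'f' }

Productions for C:
  C → T D: FIRST = { 'b' }
  C → f , b: FIRST = { 'f' }
Productions for D:
  D → ε: FIRST = { ε }
  D → C C: FIRST = { 'b', 'f' }
F, T have only one production, so no FIRST/FIRST conflict is possible there.

All alternatives of each non-terminal have pairwise disjoint FIRST sets.

Answer: No FIRST/FIRST conflicts.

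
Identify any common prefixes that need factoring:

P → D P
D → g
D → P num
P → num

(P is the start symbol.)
Left-factoring is needed when two productions for the same non-terminal
share a common prefix on the right-hand side.

Productions for P:
  P → D P
  P → num
Productions for D:
  D → g
  D → P num

No common prefixes found.

Answer: No, left-factoring is not needed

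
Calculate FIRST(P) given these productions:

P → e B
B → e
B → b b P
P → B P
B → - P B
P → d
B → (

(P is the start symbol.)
{ '(', '-', 'b', 'd', 'e' }

To compute FIRST(P), examine every production with P on the left-hand side, reading each right-hand side left to right until a non-nullable symbol is reached.

FIRST sets of the other non-terminals involved (by the same procedure, iterated to a fixed point):
  FIRST(B) = { '(', '-', 'b', 'e' }

From P → e B:
  - e is a terminal: add 'e' and stop
From P → B P:
  - B is a non-terminal: add FIRST(B) \ {ε} = { '(', '-', 'b', 'e' }
    B is not nullable, so stop
From P → d:
  - d is a terminal: add 'd' and stop

Collecting: FIRST(P) = { '(', '-', 'b', 'd', 'e' }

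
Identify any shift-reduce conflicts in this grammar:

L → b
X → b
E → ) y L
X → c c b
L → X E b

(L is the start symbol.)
No shift-reduce conflicts

A shift-reduce conflict occurs when an LR(0) state has both:
  - a complete (reduce) item [A → α .] (dot at the end), and
  - a shift item [B → β . c γ] (dot before a terminal).

Augment with L' → L and build the canonical LR(0) collection (I0 = CLOSURE({[L' → . L]}), then GOTO on every symbol after a dot until no new states appear). It has 12 states:
  I0: { [L → . X E b], [L → . b], [L' → . L], [X → . b], [X → . c c b] }  — shift
  I1: { [L' → L .] }  — accept
  I2: { [E → . ) y L], [L → X . E b] }  — shift
  I3: { [L → b .], [X → b .] }  — 2 reduces
  I4: { [X → c . c b] }  — shift
  I5: { [X → c c . b] }  — shift
  I6: { [X → c c b .] }  — reduce
  I7: { [E → ) . y L] }  — shift
  I8: { [L → X E . b] }  — shift
  I9: { [L → X E b .] }  — reduce
  I10: { [E → ) y . L], [L → . X E b], [L → . b], [X → . b], [X → . c c b] }  — shift
  I11: { [E → ) y L .] }  — reduce

No state contains both a complete item and a shift item.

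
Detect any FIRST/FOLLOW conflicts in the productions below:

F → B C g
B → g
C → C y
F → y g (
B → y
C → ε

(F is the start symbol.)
Yes. C → C y with FOLLOW(C) on { 'y' }

A FIRST/FOLLOW conflict occurs when a non-terminal N has a nullable alternative N → β (β ⇒* ε) and another alternative N → α with FIRST(α) ∩ FOLLOW(N) ≠ ∅: on such a lookahead the parser cannot decide between expanding α and letting N vanish via β.

Nullable non-terminals: C.
FIRST sets used below: FIRST(C) = { 'y', ε }

C: nullable alternative(s) C → ε; FOLLOW(C) = { 'g', 'y' }
  C → C y: FIRST \ {ε} = { 'y' } — overlaps FOLLOW(C) on { 'y' }: CONFLICT
  C → ε: FIRST \ {ε} = { } — this is the only nullable alternative, skip

B, F have no nullable alternative, so no FIRST/FOLLOW check is needed there.

So the grammar has 1 FIRST/FOLLOW conflict (marked CONFLICT above).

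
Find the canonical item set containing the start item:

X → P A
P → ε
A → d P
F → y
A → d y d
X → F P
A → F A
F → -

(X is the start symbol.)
First, augment the grammar with X' → X
I₀ = CLOSURE({ [X' → . X] }):
  [X' → . X] has the dot before X: add [X → . P A], [X → . F P]
  [X → . P A] has the dot before P: add [P → .]
  [X → . F P] has the dot before F: add [F → . y], [F → . -]
No further items can be added.

I₀ = { [F → . -], [F → . y], [P → .], [X → . F P], [X → . P A], [X' → . X] }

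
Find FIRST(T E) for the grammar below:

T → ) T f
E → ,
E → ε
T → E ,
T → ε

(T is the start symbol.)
FIRST sets of the non-terminals involved (from the grammar, by fixed-point iteration):
  FIRST(T) = { ')', ',', ε }
  FIRST(E) = { ',', ε }

To compute FIRST(T E), process the symbols left to right:
Symbol T is a non-terminal. Add FIRST(T) \ {ε} = { ')', ',' }
T is nullable (ε ∈ FIRST(T)), continue to the next symbol.
Symbol E is a non-terminal. Add FIRST(E) \ {ε} = { ',' }
E is nullable (ε ∈ FIRST(E)), continue to the next symbol.
All symbols are nullable, so ε is in the result.
FIRST(T E) = { ')', ',', ε }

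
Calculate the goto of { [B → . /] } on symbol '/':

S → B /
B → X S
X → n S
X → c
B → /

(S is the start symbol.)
{ [B → / .] }

GOTO(I, '/') = CLOSURE({ [A → αX.β] : [A → α.Xβ] ∈ I, X = '/' })

Items with dot before '/', with the dot advanced:
  [B → . /] → [B → / .]
Closure adds nothing (no advanced item has the dot before a non-terminal).

GOTO = { [B → / .] }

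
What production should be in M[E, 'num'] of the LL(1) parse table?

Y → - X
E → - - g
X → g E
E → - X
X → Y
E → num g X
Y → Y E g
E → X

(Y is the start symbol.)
To find M[E, 'num'], we find productions for E where 'num' is in the predict set (PREDICT(N → α) = (FIRST(α) \ {ε}) ∪ (FOLLOW(N) if α ⇒* ε)).

Relevant sets:
  FIRST(X) = { '-', 'g' }

E → - - g: PREDICT = { '-' }
E → - X: PREDICT = { '-' }
E → num g X: PREDICT = { 'num' }
  'num' is in predict set, so this production goes in M[E, 'num']
E → X: PREDICT = { '-', 'g' }

M[E, 'num'] = E → num g X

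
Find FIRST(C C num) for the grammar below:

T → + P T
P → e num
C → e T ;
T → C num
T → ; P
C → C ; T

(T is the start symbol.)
{ 'e' }

FIRST sets of the non-terminals involved (from the grammar, by fixed-point iteration):
  FIRST(C) = { 'e' }

To compute FIRST(C C num), process the symbols left to right:
Symbol C is a non-terminal. Add FIRST(C) \ {ε} = { 'e' }
C is not nullable (ε ∉ FIRST(C)), so stop here.
FIRST(C C num) = { 'e' }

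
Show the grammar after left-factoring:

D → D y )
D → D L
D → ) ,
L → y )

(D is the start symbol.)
D → D D'
D' → y )
D' → L
D → ) ,
L → y )

Left-factoring transforms A → αβ₁ | αβ₂ into A → αA' and A' → β₁ | β₂
(α is the longest common prefix among the alternatives). Repeat until
no nonterminal has two alternatives with a common prefix.

Round 1: D has alternatives sharing prefix 'D'. Introduce D': D → D D'
  Add: D' → y )
  Add: D' → L

No remaining common prefixes — done.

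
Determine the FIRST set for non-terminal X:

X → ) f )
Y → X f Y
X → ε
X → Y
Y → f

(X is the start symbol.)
{ ')', 'f', ε }

FIRST sets of the other non-terminals involved (by the same procedure, iterated to a fixed point):
  FIRST(Y) = { ')', 'f' }

From X → ) f ):
  - ')' is a terminal: add ')' and stop
From X → ε:
  - ε-production, so ε ∈ FIRST(X)
From X → Y:
  - Y is a non-terminal: add FIRST(Y) \ {ε} = { ')', 'f' }
    Y is not nullable, so stop

Collecting: FIRST(X) = { ')', 'f', ε }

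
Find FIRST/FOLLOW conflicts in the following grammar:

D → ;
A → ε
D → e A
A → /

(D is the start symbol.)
A FIRST/FOLLOW conflict occurs when a non-terminal N has a nullable alternative N → β (β ⇒* ε) and another alternative N → α with FIRST(α) ∩ FOLLOW(N) ≠ ∅: on such a lookahead the parser cannot decide between expanding α and letting N vanish via β.

Nullable non-terminals: A.

A: nullable alternative(s) A → ε; FOLLOW(A) = { $ }
  A → ε: FIRST \ {ε} = { } — this is the only nullable alternative, skip
  A → /: FIRST \ {ε} = { '/' } — disjoint from FOLLOW(A)

D has no nullable alternative, so no FIRST/FOLLOW check is needed there.

No FIRST/FOLLOW conflicts found.

Answer: No FIRST/FOLLOW conflicts.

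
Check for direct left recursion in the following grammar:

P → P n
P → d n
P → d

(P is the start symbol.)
Yes, P is left-recursive

P → P n: LEFT RECURSIVE (starts with P)
P → d n: starts with d
P → d: starts with d

The grammar has direct left recursion on: P.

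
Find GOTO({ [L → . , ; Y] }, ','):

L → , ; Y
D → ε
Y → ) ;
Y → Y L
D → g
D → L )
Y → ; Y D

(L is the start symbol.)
{ [L → , . ; Y] }

GOTO(I, ',') = CLOSURE({ [A → αX.β] : [A → α.Xβ] ∈ I, X = ',' })

Items with dot before ',', with the dot advanced:
  [L → . , ; Y] → [L → , . ; Y]
Closure adds nothing (no advanced item has the dot before a non-terminal).

GOTO = { [L → , . ; Y] }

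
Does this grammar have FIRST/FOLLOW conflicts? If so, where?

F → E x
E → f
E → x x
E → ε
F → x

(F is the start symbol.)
Nullable non-terminals: E.

E: nullable alternative(s) E → ε; FOLLOW(E) = { 'x' }
  E → f: FIRST \ {ε} = { 'f' } — disjoint from FOLLOW(E)
  E → x x: FIRST \ {ε} = { 'x' } — overlaps FOLLOW(E) on { 'x' }: CONFLICT
  E → ε: FIRST \ {ε} = { } — this is the only nullable alternative, skip

F has no nullable alternative, so no FIRST/FOLLOW check is needed there.

So the grammar has 1 FIRST/FOLLOW conflict (marked CONFLICT above).

Answer: Yes. E → x x with FOLLOW(E) on { 'x' }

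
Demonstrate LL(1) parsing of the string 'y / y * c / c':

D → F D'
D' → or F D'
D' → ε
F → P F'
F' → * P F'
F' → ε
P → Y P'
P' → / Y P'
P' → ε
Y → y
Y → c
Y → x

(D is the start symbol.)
LL(1) parsing maintains a stack (initially the start symbol over $) and the input. At each step: if the stack top is a terminal, match it against the current input token; if it is a non-terminal N, replace it with the RHS of M[N, lookahead] (the unique production whose predict set contains the lookahead).

Stack is shown with the top on the left.

Stack           Input            Action
---------------------------------------
D $             y / y * c / c $  output D → F D'
F D' $          y / y * c / c $  output F → P F'
P F' D' $       y / y * c / c $  output P → Y P'
Y P' F' D' $    y / y * c / c $  output Y → y
y P' F' D' $    y / y * c / c $  match 'y'
P' F' D' $      / y * c / c $    output P' → / Y P'
/ Y P' F' D' $  / y * c / c $    match '/'
Y P' F' D' $    y * c / c $      output Y → y
y P' F' D' $    y * c / c $      match 'y'
P' F' D' $      * c / c $        output P' → ε
F' D' $         * c / c $        output F' → * P F'
* P F' D' $     * c / c $        match '*'
P F' D' $       c / c $          output P → Y P'
Y P' F' D' $    c / c $          output Y → c
c P' F' D' $    c / c $          match 'c'
P' F' D' $      / c $            output P' → / Y P'
/ Y P' F' D' $  / c $            match '/'
Y P' F' D' $    c $              output Y → c
c P' F' D' $    c $              match 'c'
P' F' D' $      $                output P' → ε
F' D' $         $                output F' → ε
D' $            $                output D' → ε
$               $                accept

The string is accepted.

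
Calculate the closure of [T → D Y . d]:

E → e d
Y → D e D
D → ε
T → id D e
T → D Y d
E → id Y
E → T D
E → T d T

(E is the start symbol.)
To compute CLOSURE, for each item [A → α.Bβ] where B is a non-terminal, add [B → .γ] for all productions B → γ; repeat for the newly added items until nothing changes.

Start with: [T → D Y . d]
The dot precedes the terminal d, so nothing is added.

CLOSURE = { [T → D Y . d] }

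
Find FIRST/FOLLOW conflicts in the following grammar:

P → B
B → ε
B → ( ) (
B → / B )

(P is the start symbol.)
A FIRST/FOLLOW conflict occurs when a non-terminal N has a nullable alternative N → β (β ⇒* ε) and another alternative N → α with FIRST(α) ∩ FOLLOW(N) ≠ ∅: on such a lookahead the parser cannot decide between expanding α and letting N vanish via β.

Nullable non-terminals: B, P.

B: nullable alternative(s) B → ε; FOLLOW(B) = { $, ')' }
  B → ε: FIRST \ {ε} = { } — this is the only nullable alternative, skip
  B → ( ) (: FIRST \ {ε} = { '(' } — disjoint from FOLLOW(B)
  B → / B ): FIRST \ {ε} = { '/' } — disjoint from FOLLOW(B)
P has a nullable alternative but only one production, so nothing to check.

No FIRST/FOLLOW conflicts found.

Answer: No FIRST/FOLLOW conflicts.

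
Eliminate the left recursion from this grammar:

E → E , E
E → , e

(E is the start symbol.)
E is directly left-recursive. The standard transformation for
  A → A α₁ | ... | A α_m | β₁ | ... | β_n
is
  A  → β₁ A' | ... | β_n A'
  A' → α₁ A' | ... | α_m A' | ε

E → , e becomes E → , e E'
E → E , E becomes E' → , E E'
Add E' → ε

Resulting grammar:
E → , e E'
E' → , E E'
E' → ε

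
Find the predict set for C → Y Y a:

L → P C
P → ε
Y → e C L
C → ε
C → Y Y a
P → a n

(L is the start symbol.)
PREDICT(C → Y Y a) = (FIRST(RHS) \ {ε}) ∪ (FOLLOW(C) if ε ∈ FIRST(RHS), i.e. RHS ⇒* ε)
FIRST(Y) = { 'e' }
FIRST(Y Y a) = { 'e' }
ε ∉ FIRST(Y Y a), so FOLLOW(C) is not added.
PREDICT(C → Y Y a) = { 'e' }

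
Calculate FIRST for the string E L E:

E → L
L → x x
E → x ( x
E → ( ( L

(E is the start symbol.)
{ '(', 'x' }

FIRST sets of the non-terminals involved (from the grammar, by fixed-point iteration):
  FIRST(E) = { '(', 'x' }

To compute FIRST(E L E), process the symbols left to right:
Symbol E is a non-terminal. Add FIRST(E) \ {ε} = { '(', 'x' }
E is not nullable (ε ∉ FIRST(E)), so stop here.
FIRST(E L E) = { '(', 'x' }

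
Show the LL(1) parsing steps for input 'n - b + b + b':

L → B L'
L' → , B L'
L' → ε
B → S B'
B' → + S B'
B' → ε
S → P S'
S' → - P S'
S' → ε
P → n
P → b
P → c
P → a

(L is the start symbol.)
LL(1) parsing maintains a stack (initially the start symbol over $) and the input. At each step: if the stack top is a terminal, match it against the current input token; if it is a non-terminal N, replace it with the RHS of M[N, lookahead] (the unique production whose predict set contains the lookahead).

Stack is shown with the top on the left.

Stack           Input            Action
---------------------------------------
L $             n - b + b + b $  output L → B L'
B L' $          n - b + b + b $  output B → S B'
S B' L' $       n - b + b + b $  output S → P S'
P S' B' L' $    n - b + b + b $  output P → n
n S' B' L' $    n - b + b + b $  match 'n'
S' B' L' $      - b + b + b $    output S' → - P S'
- P S' B' L' $  - b + b + b $    match '-'
P S' B' L' $    b + b + b $      output P → b
b S' B' L' $    b + b + b $      match 'b'
S' B' L' $      + b + b $        output S' → ε
B' L' $         + b + b $        output B' → + S B'
+ S B' L' $     + b + b $        match '+'
S B' L' $       b + b $          output S → P S'
P S' B' L' $    b + b $          output P → b
b S' B' L' $    b + b $          match 'b'
S' B' L' $      + b $            output S' → ε
B' L' $         + b $            output B' → + S B'
+ S B' L' $     + b $            match '+'
S B' L' $       b $              output S → P S'
P S' B' L' $    b $              output P → b
b S' B' L' $    b $              match 'b'
S' B' L' $      $                output S' → ε
B' L' $         $                output B' → ε
L' $            $                output L' → ε
$               $                accept

The string is accepted.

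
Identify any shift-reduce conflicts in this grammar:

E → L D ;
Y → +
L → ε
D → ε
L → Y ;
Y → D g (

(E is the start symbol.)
A shift-reduce conflict occurs when an LR(0) state has both:
  - a complete (reduce) item [A → α .] (dot at the end), and
  - a shift item [B → β . c γ] (dot before a terminal).

Augment with E' → E and build the canonical LR(0) collection (I0 = CLOSURE({[E' → . E]}), then GOTO on every symbol after a dot until no new states appear). It has 11 states:
  I0: { [D → .], [E → . L D ;], [E' → . E], [L → . Y ;], [L → .], [Y → . +], [Y → . D g (] }  — shift, 2 reduces
  I1: { [Y → + .] }  — reduce
  I2: { [Y → D . g (] }  — shift
  I3: { [E' → E .] }  — accept
  I4: { [D → .], [E → L . D ;] }  — reduce
  I5: { [L → Y . ;] }  — shift
  I6: { [L → Y ; .] }  — reduce
  I7: { [E → L D . ;] }  — shift
  I8: { [E → L D ; .] }  — reduce
  I9: { [Y → D g . (] }  — shift
  I10: { [Y → D g ( .] }  — reduce

I0 contains reduce items [D → .], [L → .] and shift item [Y → . +] — shift-reduce conflict.

Answer: Yes — I0: [D → .] vs [Y → . +]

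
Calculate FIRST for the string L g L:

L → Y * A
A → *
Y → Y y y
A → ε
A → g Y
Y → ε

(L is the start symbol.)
{ '*', 'y' }

FIRST sets of the non-terminals involved (from the grammar, by fixed-point iteration):
  FIRST(L) = { '*', 'y' }

To compute FIRST(L g L), process the symbols left to right:
Symbol L is a non-terminal. Add FIRST(L) \ {ε} = { '*', 'y' }
L is not nullable (ε ∉ FIRST(L)), so stop here.
FIRST(L g L) = { '*', 'y' }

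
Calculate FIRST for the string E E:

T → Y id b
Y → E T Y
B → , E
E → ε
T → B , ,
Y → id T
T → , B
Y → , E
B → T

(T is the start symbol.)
FIRST sets of the non-terminals involved (from the grammar, by fixed-point iteration):
  FIRST(E) = { ε }

To compute FIRST(E E), process the symbols left to right:
Symbol E is a non-terminal. Add FIRST(E) \ {ε} = { }
E is nullable (ε ∈ FIRST(E)), continue to the next symbol.
Symbol E is a non-terminal. Add FIRST(E) \ {ε} = { }
E is nullable (ε ∈ FIRST(E)), continue to the next symbol.
All symbols are nullable, so ε is in the result.
FIRST(E E) = { ε }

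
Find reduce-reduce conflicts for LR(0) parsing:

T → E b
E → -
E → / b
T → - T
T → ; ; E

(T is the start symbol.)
No reduce-reduce conflicts

A reduce-reduce conflict occurs when an LR(0) state has two complete items [A → α .] and [B → β .] — both call for a reduction, and with no lookahead the parser cannot choose between them.

Augment with T' → T and build the canonical LR(0) collection (I0 = CLOSURE({[T' → . T]}), then GOTO on every symbol after a dot until no new states appear). It has 12 states:
  I0: { [E → . -], [E → . / b], [T → . - T], [T → . ; ; E], [T → . E b], [T' → . T] }  — shift
  I1: { [E → - .], [E → . -], [E → . / b], [T → - . T], [T → . - T], [T → . ; ; E], [T → . E b] }  — shift, reduce
  I2: { [E → / . b] }  — shift
  I3: { [T → ; . ; E] }  — shift
  I4: { [T → E . b] }  — shift
  I5: { [T' → T .] }  — accept
  I6: { [T → E b .] }  — reduce
  I7: { [E → . -], [E → . / b], [T → ; ; . E] }  — shift
  I8: { [E → - .] }  — reduce
  I9: { [T → ; ; E .] }  — reduce
  I10: { [E → / b .] }  — reduce
  I11: { [T → - T .] }  — reduce

No state contains more than one complete item.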